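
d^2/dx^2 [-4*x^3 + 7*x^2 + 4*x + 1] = 14 - 24*x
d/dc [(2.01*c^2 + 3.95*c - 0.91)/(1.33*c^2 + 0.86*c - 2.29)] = (-3.5249*c^2 - 6.7852*c - 8.2629)/(1.7689*c^4 + 2.2876*c^3 - 5.3518*c^2 - 3.9388*c + 5.2441)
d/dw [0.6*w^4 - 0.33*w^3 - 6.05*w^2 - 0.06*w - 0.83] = 2.4*w^3 - 0.99*w^2 - 12.1*w - 0.06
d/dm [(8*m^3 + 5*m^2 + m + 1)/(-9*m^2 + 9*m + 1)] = 2*(-36*m^4 + 72*m^3 + 39*m^2 + 14*m - 4)/(81*m^4 - 162*m^3 + 63*m^2 + 18*m + 1)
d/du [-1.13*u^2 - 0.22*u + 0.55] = -2.26*u - 0.22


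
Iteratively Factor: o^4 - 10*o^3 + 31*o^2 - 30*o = (o - 2)*(o^3 - 8*o^2 + 15*o) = (o - 5)*(o - 2)*(o^2 - 3*o) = (o - 5)*(o - 3)*(o - 2)*(o)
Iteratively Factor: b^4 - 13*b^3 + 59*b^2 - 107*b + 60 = (b - 4)*(b^3 - 9*b^2 + 23*b - 15) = (b - 4)*(b - 3)*(b^2 - 6*b + 5) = (b - 4)*(b - 3)*(b - 1)*(b - 5)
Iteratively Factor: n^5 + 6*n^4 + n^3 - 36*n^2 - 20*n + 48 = (n - 2)*(n^4 + 8*n^3 + 17*n^2 - 2*n - 24) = (n - 2)*(n + 4)*(n^3 + 4*n^2 + n - 6) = (n - 2)*(n - 1)*(n + 4)*(n^2 + 5*n + 6) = (n - 2)*(n - 1)*(n + 3)*(n + 4)*(n + 2)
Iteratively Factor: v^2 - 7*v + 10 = (v - 5)*(v - 2)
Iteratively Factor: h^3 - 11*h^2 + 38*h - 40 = (h - 5)*(h^2 - 6*h + 8) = (h - 5)*(h - 4)*(h - 2)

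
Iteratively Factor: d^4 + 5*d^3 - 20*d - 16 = (d + 1)*(d^3 + 4*d^2 - 4*d - 16) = (d - 2)*(d + 1)*(d^2 + 6*d + 8) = (d - 2)*(d + 1)*(d + 2)*(d + 4)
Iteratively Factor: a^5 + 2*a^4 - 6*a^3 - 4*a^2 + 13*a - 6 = (a - 1)*(a^4 + 3*a^3 - 3*a^2 - 7*a + 6) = (a - 1)*(a + 2)*(a^3 + a^2 - 5*a + 3) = (a - 1)^2*(a + 2)*(a^2 + 2*a - 3) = (a - 1)^2*(a + 2)*(a + 3)*(a - 1)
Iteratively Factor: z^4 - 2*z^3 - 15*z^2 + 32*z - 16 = (z - 1)*(z^3 - z^2 - 16*z + 16) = (z - 1)^2*(z^2 - 16) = (z - 1)^2*(z + 4)*(z - 4)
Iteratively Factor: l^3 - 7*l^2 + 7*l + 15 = (l - 5)*(l^2 - 2*l - 3) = (l - 5)*(l - 3)*(l + 1)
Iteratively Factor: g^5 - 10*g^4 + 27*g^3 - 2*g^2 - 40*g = (g - 5)*(g^4 - 5*g^3 + 2*g^2 + 8*g) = g*(g - 5)*(g^3 - 5*g^2 + 2*g + 8) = g*(g - 5)*(g - 4)*(g^2 - g - 2) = g*(g - 5)*(g - 4)*(g + 1)*(g - 2)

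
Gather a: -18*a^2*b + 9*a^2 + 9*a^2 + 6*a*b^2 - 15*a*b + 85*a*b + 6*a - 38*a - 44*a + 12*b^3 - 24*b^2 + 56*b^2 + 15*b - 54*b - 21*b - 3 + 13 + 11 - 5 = a^2*(18 - 18*b) + a*(6*b^2 + 70*b - 76) + 12*b^3 + 32*b^2 - 60*b + 16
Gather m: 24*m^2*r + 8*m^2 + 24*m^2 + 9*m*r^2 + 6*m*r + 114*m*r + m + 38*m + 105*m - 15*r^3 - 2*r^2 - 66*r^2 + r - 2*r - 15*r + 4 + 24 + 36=m^2*(24*r + 32) + m*(9*r^2 + 120*r + 144) - 15*r^3 - 68*r^2 - 16*r + 64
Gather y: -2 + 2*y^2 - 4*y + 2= 2*y^2 - 4*y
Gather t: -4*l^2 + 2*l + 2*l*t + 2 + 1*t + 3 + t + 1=-4*l^2 + 2*l + t*(2*l + 2) + 6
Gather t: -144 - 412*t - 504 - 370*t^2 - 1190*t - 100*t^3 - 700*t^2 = -100*t^3 - 1070*t^2 - 1602*t - 648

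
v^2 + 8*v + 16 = (v + 4)^2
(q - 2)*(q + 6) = q^2 + 4*q - 12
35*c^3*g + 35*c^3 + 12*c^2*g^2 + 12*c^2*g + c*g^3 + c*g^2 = (5*c + g)*(7*c + g)*(c*g + c)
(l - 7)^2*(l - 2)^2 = l^4 - 18*l^3 + 109*l^2 - 252*l + 196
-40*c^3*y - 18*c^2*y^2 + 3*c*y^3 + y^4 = y*(-4*c + y)*(2*c + y)*(5*c + y)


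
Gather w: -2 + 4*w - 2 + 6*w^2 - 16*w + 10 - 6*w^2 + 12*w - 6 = 0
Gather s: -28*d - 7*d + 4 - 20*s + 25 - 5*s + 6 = -35*d - 25*s + 35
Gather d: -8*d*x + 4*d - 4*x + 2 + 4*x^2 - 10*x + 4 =d*(4 - 8*x) + 4*x^2 - 14*x + 6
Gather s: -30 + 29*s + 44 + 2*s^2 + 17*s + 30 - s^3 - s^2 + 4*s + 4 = -s^3 + s^2 + 50*s + 48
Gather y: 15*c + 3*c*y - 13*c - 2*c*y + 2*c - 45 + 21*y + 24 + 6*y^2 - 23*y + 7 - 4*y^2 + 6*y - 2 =4*c + 2*y^2 + y*(c + 4) - 16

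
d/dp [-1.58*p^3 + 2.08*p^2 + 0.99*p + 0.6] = -4.74*p^2 + 4.16*p + 0.99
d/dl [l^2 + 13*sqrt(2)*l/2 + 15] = 2*l + 13*sqrt(2)/2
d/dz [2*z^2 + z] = 4*z + 1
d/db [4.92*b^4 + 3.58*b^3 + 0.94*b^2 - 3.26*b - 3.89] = 19.68*b^3 + 10.74*b^2 + 1.88*b - 3.26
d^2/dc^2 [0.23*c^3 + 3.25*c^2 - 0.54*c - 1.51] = 1.38*c + 6.5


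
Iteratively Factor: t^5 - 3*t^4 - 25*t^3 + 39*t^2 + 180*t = (t)*(t^4 - 3*t^3 - 25*t^2 + 39*t + 180) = t*(t - 4)*(t^3 + t^2 - 21*t - 45) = t*(t - 4)*(t + 3)*(t^2 - 2*t - 15) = t*(t - 4)*(t + 3)^2*(t - 5)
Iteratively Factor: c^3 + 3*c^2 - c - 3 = (c - 1)*(c^2 + 4*c + 3) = (c - 1)*(c + 1)*(c + 3)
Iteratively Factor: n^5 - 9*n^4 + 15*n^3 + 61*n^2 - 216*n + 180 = (n - 3)*(n^4 - 6*n^3 - 3*n^2 + 52*n - 60) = (n - 3)*(n - 2)*(n^3 - 4*n^2 - 11*n + 30) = (n - 3)*(n - 2)^2*(n^2 - 2*n - 15) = (n - 5)*(n - 3)*(n - 2)^2*(n + 3)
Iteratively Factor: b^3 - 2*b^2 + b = (b - 1)*(b^2 - b) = (b - 1)^2*(b)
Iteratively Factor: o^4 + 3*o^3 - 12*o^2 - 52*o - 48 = (o + 2)*(o^3 + o^2 - 14*o - 24) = (o + 2)*(o + 3)*(o^2 - 2*o - 8) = (o + 2)^2*(o + 3)*(o - 4)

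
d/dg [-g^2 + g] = 1 - 2*g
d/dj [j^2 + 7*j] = 2*j + 7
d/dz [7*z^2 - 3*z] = 14*z - 3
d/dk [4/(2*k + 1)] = -8/(2*k + 1)^2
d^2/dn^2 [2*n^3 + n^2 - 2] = 12*n + 2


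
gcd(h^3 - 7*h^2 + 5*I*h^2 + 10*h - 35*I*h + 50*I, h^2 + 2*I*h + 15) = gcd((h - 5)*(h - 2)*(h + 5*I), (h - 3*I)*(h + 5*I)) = h + 5*I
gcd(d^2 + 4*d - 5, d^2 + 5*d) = d + 5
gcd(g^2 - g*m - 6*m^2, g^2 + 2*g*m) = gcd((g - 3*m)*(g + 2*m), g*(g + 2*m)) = g + 2*m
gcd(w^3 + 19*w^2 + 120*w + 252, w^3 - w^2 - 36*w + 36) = w + 6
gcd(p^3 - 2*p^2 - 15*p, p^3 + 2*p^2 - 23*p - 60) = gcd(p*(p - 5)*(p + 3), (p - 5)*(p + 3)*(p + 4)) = p^2 - 2*p - 15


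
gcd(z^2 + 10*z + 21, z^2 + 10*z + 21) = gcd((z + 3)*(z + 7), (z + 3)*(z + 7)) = z^2 + 10*z + 21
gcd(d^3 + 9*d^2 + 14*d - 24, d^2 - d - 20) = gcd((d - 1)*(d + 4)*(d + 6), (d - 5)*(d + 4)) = d + 4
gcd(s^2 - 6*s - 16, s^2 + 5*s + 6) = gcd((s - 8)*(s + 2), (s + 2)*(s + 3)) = s + 2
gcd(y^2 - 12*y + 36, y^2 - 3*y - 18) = y - 6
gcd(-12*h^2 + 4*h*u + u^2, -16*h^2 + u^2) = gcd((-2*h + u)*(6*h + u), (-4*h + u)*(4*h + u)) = 1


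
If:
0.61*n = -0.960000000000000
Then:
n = -1.57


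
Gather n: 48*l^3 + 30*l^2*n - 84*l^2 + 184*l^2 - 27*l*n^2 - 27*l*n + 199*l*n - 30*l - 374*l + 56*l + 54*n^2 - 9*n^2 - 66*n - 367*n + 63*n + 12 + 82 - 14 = 48*l^3 + 100*l^2 - 348*l + n^2*(45 - 27*l) + n*(30*l^2 + 172*l - 370) + 80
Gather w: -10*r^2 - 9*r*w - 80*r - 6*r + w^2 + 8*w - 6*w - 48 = -10*r^2 - 86*r + w^2 + w*(2 - 9*r) - 48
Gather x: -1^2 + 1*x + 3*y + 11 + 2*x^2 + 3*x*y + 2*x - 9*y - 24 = 2*x^2 + x*(3*y + 3) - 6*y - 14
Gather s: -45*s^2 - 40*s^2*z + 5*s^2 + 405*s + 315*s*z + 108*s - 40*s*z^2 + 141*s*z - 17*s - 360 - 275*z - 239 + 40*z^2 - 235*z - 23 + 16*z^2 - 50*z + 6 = s^2*(-40*z - 40) + s*(-40*z^2 + 456*z + 496) + 56*z^2 - 560*z - 616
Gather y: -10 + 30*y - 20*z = 30*y - 20*z - 10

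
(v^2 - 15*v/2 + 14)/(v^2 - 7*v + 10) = (v^2 - 15*v/2 + 14)/(v^2 - 7*v + 10)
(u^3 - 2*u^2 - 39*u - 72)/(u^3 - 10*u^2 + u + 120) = (u + 3)/(u - 5)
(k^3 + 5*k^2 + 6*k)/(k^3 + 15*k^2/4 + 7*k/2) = 4*(k + 3)/(4*k + 7)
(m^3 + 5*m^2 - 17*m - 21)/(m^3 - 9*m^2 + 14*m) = (m^3 + 5*m^2 - 17*m - 21)/(m*(m^2 - 9*m + 14))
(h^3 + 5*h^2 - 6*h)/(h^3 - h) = (h + 6)/(h + 1)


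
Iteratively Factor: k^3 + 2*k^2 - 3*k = (k + 3)*(k^2 - k) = k*(k + 3)*(k - 1)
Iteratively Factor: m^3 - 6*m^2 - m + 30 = (m - 3)*(m^2 - 3*m - 10) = (m - 3)*(m + 2)*(m - 5)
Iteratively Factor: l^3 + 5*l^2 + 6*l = (l)*(l^2 + 5*l + 6) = l*(l + 3)*(l + 2)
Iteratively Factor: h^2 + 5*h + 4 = (h + 4)*(h + 1)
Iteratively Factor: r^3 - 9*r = (r + 3)*(r^2 - 3*r) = (r - 3)*(r + 3)*(r)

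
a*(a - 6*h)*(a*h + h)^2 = a^4*h^2 - 6*a^3*h^3 + 2*a^3*h^2 - 12*a^2*h^3 + a^2*h^2 - 6*a*h^3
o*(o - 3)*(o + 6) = o^3 + 3*o^2 - 18*o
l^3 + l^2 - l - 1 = (l - 1)*(l + 1)^2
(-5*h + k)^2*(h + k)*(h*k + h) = 25*h^4*k + 25*h^4 + 15*h^3*k^2 + 15*h^3*k - 9*h^2*k^3 - 9*h^2*k^2 + h*k^4 + h*k^3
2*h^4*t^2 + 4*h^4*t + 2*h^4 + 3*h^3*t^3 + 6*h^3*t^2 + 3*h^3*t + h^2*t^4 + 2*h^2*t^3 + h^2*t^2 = (h + t)*(2*h + t)*(h*t + h)^2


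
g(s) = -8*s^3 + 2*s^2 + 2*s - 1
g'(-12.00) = -3502.00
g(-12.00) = 14087.00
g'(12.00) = -3406.00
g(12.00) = -13513.00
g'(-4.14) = -425.91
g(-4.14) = 592.66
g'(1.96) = -82.36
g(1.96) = -49.63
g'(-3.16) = -250.29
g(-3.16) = 265.09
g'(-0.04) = 1.80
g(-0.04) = -1.08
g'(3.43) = -266.64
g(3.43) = -293.44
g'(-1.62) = -67.47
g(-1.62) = 35.02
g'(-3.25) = -264.50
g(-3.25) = 288.25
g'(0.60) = -4.24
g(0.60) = -0.81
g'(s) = -24*s^2 + 4*s + 2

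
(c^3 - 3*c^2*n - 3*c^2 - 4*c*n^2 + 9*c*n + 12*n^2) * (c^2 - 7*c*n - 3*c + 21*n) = c^5 - 10*c^4*n - 6*c^4 + 17*c^3*n^2 + 60*c^3*n + 9*c^3 + 28*c^2*n^3 - 102*c^2*n^2 - 90*c^2*n - 168*c*n^3 + 153*c*n^2 + 252*n^3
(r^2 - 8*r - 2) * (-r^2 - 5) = -r^4 + 8*r^3 - 3*r^2 + 40*r + 10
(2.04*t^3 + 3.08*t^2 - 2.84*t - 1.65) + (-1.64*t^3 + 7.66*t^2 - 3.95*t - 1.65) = 0.4*t^3 + 10.74*t^2 - 6.79*t - 3.3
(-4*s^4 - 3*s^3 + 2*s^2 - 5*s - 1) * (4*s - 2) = -16*s^5 - 4*s^4 + 14*s^3 - 24*s^2 + 6*s + 2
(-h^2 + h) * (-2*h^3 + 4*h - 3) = 2*h^5 - 2*h^4 - 4*h^3 + 7*h^2 - 3*h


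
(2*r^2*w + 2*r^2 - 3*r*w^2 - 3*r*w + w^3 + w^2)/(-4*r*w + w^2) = (-2*r^2*w - 2*r^2 + 3*r*w^2 + 3*r*w - w^3 - w^2)/(w*(4*r - w))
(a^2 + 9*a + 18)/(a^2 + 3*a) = (a + 6)/a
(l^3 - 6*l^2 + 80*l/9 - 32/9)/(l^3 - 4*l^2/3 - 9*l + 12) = (3*l^2 - 14*l + 8)/(3*(l^2 - 9))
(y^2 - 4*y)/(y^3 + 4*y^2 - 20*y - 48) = y/(y^2 + 8*y + 12)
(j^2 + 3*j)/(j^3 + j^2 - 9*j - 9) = j/(j^2 - 2*j - 3)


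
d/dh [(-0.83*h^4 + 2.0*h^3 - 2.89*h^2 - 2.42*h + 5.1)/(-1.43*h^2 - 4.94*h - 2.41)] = (2.3738*h^5 + 9.4406*h^4 - 11.7588*h^3 - 3.644*h^2 + 28.5158*h + 31.0262)/(2.0449*h^4 + 14.1284*h^3 + 31.2962*h^2 + 23.8108*h + 5.8081)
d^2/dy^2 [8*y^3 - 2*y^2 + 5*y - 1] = 48*y - 4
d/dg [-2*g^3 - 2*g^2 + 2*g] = -6*g^2 - 4*g + 2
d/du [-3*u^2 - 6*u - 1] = -6*u - 6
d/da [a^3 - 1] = 3*a^2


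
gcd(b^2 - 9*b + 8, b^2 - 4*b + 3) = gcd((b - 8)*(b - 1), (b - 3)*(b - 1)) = b - 1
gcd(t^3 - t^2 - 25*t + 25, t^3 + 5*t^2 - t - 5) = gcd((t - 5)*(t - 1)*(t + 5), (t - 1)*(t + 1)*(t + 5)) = t^2 + 4*t - 5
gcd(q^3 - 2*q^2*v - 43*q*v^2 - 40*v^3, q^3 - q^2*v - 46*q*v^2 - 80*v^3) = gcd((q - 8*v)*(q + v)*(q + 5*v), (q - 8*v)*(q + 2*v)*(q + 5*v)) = q^2 - 3*q*v - 40*v^2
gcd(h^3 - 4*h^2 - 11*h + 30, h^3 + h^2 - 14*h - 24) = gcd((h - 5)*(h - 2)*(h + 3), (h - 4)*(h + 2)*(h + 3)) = h + 3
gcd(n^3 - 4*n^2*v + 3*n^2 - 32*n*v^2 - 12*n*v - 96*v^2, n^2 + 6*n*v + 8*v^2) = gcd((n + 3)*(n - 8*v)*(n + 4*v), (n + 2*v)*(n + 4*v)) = n + 4*v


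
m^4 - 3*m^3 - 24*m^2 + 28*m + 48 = (m - 6)*(m - 2)*(m + 1)*(m + 4)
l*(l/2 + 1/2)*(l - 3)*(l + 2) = l^4/2 - 7*l^2/2 - 3*l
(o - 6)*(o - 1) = o^2 - 7*o + 6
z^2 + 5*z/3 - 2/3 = (z - 1/3)*(z + 2)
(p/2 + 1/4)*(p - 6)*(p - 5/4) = p^3/2 - 27*p^2/8 + 31*p/16 + 15/8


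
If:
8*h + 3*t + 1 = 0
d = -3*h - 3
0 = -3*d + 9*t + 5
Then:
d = -26/5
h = 11/15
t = -103/45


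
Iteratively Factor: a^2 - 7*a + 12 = (a - 4)*(a - 3)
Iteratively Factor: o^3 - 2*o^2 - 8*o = (o)*(o^2 - 2*o - 8) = o*(o - 4)*(o + 2)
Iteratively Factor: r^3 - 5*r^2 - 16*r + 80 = (r + 4)*(r^2 - 9*r + 20) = (r - 5)*(r + 4)*(r - 4)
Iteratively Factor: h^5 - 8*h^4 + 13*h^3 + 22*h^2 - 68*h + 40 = (h + 2)*(h^4 - 10*h^3 + 33*h^2 - 44*h + 20) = (h - 2)*(h + 2)*(h^3 - 8*h^2 + 17*h - 10) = (h - 2)*(h - 1)*(h + 2)*(h^2 - 7*h + 10) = (h - 5)*(h - 2)*(h - 1)*(h + 2)*(h - 2)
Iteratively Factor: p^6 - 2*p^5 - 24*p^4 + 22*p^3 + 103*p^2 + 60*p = (p + 1)*(p^5 - 3*p^4 - 21*p^3 + 43*p^2 + 60*p) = p*(p + 1)*(p^4 - 3*p^3 - 21*p^2 + 43*p + 60) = p*(p - 3)*(p + 1)*(p^3 - 21*p - 20) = p*(p - 3)*(p + 1)^2*(p^2 - p - 20) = p*(p - 3)*(p + 1)^2*(p + 4)*(p - 5)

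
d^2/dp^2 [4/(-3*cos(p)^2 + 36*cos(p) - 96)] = 4*(4*sin(p)^4 - 18*sin(p)^2 + 429*cos(p) - 9*cos(3*p) - 210)/(3*(cos(p) - 8)^3*(cos(p) - 4)^3)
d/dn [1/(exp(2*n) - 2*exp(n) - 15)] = 2*(1 - exp(n))*exp(n)/(-exp(2*n) + 2*exp(n) + 15)^2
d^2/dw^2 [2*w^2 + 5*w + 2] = 4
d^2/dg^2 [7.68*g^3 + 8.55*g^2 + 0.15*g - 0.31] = 46.08*g + 17.1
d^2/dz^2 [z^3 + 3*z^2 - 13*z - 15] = 6*z + 6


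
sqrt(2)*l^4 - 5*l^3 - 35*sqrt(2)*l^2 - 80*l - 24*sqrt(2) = (l - 6*sqrt(2))*(l + sqrt(2))*(l + 2*sqrt(2))*(sqrt(2)*l + 1)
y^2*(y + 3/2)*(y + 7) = y^4 + 17*y^3/2 + 21*y^2/2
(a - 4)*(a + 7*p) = a^2 + 7*a*p - 4*a - 28*p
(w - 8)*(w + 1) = w^2 - 7*w - 8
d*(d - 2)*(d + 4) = d^3 + 2*d^2 - 8*d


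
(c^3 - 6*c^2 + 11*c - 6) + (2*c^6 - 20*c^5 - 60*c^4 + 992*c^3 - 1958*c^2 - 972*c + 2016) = 2*c^6 - 20*c^5 - 60*c^4 + 993*c^3 - 1964*c^2 - 961*c + 2010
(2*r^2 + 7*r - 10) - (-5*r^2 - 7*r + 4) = 7*r^2 + 14*r - 14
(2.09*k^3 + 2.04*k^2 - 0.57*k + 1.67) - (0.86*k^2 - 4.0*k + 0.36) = 2.09*k^3 + 1.18*k^2 + 3.43*k + 1.31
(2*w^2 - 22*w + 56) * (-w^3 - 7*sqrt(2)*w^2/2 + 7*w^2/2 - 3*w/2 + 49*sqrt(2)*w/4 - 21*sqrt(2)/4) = -2*w^5 - 7*sqrt(2)*w^4 + 29*w^4 - 136*w^3 + 203*sqrt(2)*w^3/2 - 476*sqrt(2)*w^2 + 229*w^2 - 84*w + 1603*sqrt(2)*w/2 - 294*sqrt(2)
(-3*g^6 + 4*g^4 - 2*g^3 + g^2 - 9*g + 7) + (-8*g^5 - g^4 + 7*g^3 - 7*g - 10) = -3*g^6 - 8*g^5 + 3*g^4 + 5*g^3 + g^2 - 16*g - 3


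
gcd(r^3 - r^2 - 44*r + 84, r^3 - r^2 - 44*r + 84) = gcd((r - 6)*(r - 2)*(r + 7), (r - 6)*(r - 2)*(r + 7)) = r^3 - r^2 - 44*r + 84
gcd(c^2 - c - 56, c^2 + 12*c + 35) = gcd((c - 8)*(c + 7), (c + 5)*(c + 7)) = c + 7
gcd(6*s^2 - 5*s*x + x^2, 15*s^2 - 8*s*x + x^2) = -3*s + x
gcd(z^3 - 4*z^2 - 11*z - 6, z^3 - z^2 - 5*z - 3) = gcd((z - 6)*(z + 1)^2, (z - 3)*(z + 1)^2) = z^2 + 2*z + 1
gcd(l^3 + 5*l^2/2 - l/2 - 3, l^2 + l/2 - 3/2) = l^2 + l/2 - 3/2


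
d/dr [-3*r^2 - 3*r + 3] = -6*r - 3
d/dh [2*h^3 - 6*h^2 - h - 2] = 6*h^2 - 12*h - 1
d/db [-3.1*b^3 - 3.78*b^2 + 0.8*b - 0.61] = -9.3*b^2 - 7.56*b + 0.8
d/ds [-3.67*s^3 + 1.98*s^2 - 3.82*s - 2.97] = -11.01*s^2 + 3.96*s - 3.82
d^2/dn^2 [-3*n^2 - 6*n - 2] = -6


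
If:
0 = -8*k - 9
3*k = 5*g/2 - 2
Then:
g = -11/20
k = -9/8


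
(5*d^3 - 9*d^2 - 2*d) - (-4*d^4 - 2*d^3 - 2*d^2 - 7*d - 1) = 4*d^4 + 7*d^3 - 7*d^2 + 5*d + 1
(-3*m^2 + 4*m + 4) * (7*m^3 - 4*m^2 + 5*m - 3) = -21*m^5 + 40*m^4 - 3*m^3 + 13*m^2 + 8*m - 12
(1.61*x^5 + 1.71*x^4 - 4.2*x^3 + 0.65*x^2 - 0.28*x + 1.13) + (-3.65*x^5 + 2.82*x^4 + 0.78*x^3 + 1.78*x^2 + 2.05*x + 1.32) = -2.04*x^5 + 4.53*x^4 - 3.42*x^3 + 2.43*x^2 + 1.77*x + 2.45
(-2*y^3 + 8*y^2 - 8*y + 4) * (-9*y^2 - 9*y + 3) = 18*y^5 - 54*y^4 - 6*y^3 + 60*y^2 - 60*y + 12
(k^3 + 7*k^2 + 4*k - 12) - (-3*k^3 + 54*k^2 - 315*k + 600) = 4*k^3 - 47*k^2 + 319*k - 612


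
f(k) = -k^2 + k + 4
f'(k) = 1 - 2*k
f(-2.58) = -5.24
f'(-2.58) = 6.16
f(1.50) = 3.25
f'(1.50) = -2.00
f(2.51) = 0.21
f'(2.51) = -4.02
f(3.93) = -7.51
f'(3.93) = -6.86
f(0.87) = 4.11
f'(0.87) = -0.74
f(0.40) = 4.24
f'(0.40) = 0.20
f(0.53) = 4.25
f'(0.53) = -0.06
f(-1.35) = 0.83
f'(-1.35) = 3.70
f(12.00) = -128.00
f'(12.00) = -23.00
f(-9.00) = -86.00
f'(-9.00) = 19.00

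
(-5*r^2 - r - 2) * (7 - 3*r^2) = 15*r^4 + 3*r^3 - 29*r^2 - 7*r - 14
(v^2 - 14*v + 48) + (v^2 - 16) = 2*v^2 - 14*v + 32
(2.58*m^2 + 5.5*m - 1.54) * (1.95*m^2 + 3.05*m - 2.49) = 5.031*m^4 + 18.594*m^3 + 7.3478*m^2 - 18.392*m + 3.8346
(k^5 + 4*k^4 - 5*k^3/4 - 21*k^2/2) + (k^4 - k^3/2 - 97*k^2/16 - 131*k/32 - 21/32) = k^5 + 5*k^4 - 7*k^3/4 - 265*k^2/16 - 131*k/32 - 21/32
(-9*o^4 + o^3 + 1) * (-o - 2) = 9*o^5 + 17*o^4 - 2*o^3 - o - 2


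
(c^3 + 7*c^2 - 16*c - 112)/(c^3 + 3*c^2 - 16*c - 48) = (c + 7)/(c + 3)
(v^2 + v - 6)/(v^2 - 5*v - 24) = (v - 2)/(v - 8)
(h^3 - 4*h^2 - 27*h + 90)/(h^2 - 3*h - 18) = (h^2 + 2*h - 15)/(h + 3)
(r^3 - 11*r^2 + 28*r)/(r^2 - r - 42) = r*(r - 4)/(r + 6)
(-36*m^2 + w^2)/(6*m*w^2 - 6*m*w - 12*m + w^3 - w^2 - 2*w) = (-6*m + w)/(w^2 - w - 2)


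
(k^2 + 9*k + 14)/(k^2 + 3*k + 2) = (k + 7)/(k + 1)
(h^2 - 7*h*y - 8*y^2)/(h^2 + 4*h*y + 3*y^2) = (h - 8*y)/(h + 3*y)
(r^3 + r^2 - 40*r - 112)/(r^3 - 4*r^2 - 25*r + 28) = (r + 4)/(r - 1)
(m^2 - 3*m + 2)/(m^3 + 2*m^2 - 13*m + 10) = 1/(m + 5)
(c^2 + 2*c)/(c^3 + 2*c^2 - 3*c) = (c + 2)/(c^2 + 2*c - 3)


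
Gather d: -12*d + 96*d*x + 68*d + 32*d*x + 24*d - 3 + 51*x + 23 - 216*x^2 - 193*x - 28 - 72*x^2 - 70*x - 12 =d*(128*x + 80) - 288*x^2 - 212*x - 20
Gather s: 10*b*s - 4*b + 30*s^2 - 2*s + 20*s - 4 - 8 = -4*b + 30*s^2 + s*(10*b + 18) - 12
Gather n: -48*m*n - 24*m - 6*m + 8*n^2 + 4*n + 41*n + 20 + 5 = -30*m + 8*n^2 + n*(45 - 48*m) + 25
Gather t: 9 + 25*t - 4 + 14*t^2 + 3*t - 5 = 14*t^2 + 28*t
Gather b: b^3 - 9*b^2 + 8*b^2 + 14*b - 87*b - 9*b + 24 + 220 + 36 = b^3 - b^2 - 82*b + 280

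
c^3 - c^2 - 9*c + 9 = (c - 3)*(c - 1)*(c + 3)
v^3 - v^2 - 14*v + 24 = (v - 3)*(v - 2)*(v + 4)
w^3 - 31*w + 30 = (w - 5)*(w - 1)*(w + 6)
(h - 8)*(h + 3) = h^2 - 5*h - 24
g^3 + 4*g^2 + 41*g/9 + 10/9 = (g + 1/3)*(g + 5/3)*(g + 2)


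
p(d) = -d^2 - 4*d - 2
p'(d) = -2*d - 4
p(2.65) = -19.62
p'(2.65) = -9.30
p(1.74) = -11.99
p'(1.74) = -7.48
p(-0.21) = -1.20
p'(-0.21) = -3.58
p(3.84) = -32.11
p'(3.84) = -11.68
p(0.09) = -2.37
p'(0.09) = -4.18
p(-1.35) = 1.58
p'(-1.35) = -1.30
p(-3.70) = -0.89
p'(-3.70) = 3.40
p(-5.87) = -12.98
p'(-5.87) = 7.74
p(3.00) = -23.00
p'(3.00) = -10.00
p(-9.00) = -47.00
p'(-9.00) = 14.00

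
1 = 1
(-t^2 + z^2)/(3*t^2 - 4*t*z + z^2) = (t + z)/(-3*t + z)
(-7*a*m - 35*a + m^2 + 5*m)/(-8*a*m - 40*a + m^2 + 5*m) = (7*a - m)/(8*a - m)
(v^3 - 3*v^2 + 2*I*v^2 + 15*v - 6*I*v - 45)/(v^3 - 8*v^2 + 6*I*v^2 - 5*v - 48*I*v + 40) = (v^2 - 3*v*(1 + I) + 9*I)/(v^2 + v*(-8 + I) - 8*I)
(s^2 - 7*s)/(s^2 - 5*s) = (s - 7)/(s - 5)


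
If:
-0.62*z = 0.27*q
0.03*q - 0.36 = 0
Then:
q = 12.00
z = -5.23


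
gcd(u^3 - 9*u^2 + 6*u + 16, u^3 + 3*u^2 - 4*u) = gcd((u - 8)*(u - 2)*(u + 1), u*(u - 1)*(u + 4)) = 1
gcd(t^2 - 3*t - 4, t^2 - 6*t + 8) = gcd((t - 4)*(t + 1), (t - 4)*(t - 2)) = t - 4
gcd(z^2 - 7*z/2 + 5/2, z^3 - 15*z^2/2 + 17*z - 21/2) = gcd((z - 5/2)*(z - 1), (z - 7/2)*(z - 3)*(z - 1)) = z - 1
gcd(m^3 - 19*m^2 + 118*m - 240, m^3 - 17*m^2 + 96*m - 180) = m^2 - 11*m + 30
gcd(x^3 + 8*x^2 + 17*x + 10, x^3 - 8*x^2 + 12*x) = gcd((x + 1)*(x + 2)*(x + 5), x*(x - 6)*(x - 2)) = 1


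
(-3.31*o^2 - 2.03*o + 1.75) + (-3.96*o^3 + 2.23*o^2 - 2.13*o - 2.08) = -3.96*o^3 - 1.08*o^2 - 4.16*o - 0.33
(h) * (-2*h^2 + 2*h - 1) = -2*h^3 + 2*h^2 - h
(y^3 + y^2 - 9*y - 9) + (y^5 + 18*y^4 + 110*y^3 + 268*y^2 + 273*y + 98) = y^5 + 18*y^4 + 111*y^3 + 269*y^2 + 264*y + 89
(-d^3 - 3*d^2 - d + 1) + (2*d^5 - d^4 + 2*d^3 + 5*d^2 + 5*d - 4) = 2*d^5 - d^4 + d^3 + 2*d^2 + 4*d - 3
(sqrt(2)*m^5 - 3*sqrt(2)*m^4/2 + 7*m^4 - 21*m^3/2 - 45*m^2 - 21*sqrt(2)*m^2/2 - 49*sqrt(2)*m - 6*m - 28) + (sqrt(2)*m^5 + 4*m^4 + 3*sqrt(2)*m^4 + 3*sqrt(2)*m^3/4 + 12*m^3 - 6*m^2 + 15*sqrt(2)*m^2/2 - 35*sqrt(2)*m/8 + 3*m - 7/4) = 2*sqrt(2)*m^5 + 3*sqrt(2)*m^4/2 + 11*m^4 + 3*sqrt(2)*m^3/4 + 3*m^3/2 - 51*m^2 - 3*sqrt(2)*m^2 - 427*sqrt(2)*m/8 - 3*m - 119/4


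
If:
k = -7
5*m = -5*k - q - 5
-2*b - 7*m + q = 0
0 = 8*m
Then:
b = 15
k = -7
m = 0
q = 30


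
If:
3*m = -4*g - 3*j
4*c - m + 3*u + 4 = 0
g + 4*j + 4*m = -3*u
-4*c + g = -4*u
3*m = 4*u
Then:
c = -183/248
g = -27/62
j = 44/31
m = -26/31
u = -39/62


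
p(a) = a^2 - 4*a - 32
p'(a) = 2*a - 4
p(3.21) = -34.54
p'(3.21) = 2.42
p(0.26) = -32.97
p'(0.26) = -3.48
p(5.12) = -26.27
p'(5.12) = 6.24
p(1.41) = -35.65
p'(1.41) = -1.18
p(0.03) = -32.12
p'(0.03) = -3.94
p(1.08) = -35.15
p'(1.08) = -1.84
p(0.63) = -34.12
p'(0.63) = -2.74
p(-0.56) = -29.45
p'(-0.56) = -5.12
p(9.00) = 13.00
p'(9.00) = 14.00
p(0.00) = -32.00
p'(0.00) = -4.00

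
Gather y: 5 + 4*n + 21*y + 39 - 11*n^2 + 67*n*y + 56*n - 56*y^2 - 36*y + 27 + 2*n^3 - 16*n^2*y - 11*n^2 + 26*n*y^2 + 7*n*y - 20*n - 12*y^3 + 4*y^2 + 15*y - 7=2*n^3 - 22*n^2 + 40*n - 12*y^3 + y^2*(26*n - 52) + y*(-16*n^2 + 74*n) + 64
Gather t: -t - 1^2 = -t - 1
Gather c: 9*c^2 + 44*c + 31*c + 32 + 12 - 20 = 9*c^2 + 75*c + 24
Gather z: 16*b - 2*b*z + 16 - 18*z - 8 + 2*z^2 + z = 16*b + 2*z^2 + z*(-2*b - 17) + 8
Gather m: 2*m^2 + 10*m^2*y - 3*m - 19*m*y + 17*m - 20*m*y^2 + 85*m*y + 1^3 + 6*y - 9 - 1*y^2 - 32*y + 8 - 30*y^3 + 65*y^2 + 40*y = m^2*(10*y + 2) + m*(-20*y^2 + 66*y + 14) - 30*y^3 + 64*y^2 + 14*y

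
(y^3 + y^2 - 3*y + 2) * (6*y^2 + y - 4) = 6*y^5 + 7*y^4 - 21*y^3 + 5*y^2 + 14*y - 8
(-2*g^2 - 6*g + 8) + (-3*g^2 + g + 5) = -5*g^2 - 5*g + 13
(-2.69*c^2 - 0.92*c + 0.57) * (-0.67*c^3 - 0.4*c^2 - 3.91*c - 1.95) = 1.8023*c^5 + 1.6924*c^4 + 10.504*c^3 + 8.6147*c^2 - 0.4347*c - 1.1115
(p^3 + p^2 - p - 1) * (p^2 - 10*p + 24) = p^5 - 9*p^4 + 13*p^3 + 33*p^2 - 14*p - 24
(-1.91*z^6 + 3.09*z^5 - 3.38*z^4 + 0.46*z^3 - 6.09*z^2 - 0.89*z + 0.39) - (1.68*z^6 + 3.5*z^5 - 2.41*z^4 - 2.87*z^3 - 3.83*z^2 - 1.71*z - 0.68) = -3.59*z^6 - 0.41*z^5 - 0.97*z^4 + 3.33*z^3 - 2.26*z^2 + 0.82*z + 1.07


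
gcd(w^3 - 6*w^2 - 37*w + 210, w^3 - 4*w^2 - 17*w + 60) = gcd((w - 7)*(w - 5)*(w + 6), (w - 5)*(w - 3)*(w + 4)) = w - 5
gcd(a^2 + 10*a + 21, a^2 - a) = 1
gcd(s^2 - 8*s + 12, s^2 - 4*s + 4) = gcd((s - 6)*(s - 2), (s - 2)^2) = s - 2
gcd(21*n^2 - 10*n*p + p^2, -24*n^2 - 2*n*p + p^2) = 1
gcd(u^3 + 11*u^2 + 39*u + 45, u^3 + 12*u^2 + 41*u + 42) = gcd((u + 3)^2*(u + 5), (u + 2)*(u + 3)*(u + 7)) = u + 3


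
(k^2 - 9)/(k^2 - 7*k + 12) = (k + 3)/(k - 4)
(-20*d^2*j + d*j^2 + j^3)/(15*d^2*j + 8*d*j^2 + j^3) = (-4*d + j)/(3*d + j)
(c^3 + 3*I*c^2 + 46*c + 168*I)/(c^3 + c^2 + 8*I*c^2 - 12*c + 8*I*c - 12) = (c^2 - 3*I*c + 28)/(c^2 + c*(1 + 2*I) + 2*I)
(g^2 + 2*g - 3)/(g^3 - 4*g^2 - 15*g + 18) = 1/(g - 6)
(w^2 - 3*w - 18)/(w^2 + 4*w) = (w^2 - 3*w - 18)/(w*(w + 4))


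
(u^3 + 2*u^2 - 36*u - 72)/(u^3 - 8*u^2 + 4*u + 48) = (u + 6)/(u - 4)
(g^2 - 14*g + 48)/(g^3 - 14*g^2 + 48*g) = 1/g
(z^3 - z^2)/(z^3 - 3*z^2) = (z - 1)/(z - 3)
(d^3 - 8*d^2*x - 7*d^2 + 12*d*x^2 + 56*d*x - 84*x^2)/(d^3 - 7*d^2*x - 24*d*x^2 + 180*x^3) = (-d^2 + 2*d*x + 7*d - 14*x)/(-d^2 + d*x + 30*x^2)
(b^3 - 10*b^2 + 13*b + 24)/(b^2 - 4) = (b^3 - 10*b^2 + 13*b + 24)/(b^2 - 4)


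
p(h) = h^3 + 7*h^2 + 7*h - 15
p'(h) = 3*h^2 + 14*h + 7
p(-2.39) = -5.40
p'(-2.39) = -9.32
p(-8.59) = -192.45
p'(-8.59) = 108.10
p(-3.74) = 4.42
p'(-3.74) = -3.40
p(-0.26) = -16.36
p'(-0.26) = 3.56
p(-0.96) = -16.15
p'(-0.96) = -3.68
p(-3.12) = 0.93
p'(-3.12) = -7.48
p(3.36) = 125.48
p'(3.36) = 87.91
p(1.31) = 8.43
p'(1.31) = 30.49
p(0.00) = -15.00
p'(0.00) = 7.00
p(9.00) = 1344.00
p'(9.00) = 376.00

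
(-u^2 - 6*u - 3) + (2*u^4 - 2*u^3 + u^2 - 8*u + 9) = 2*u^4 - 2*u^3 - 14*u + 6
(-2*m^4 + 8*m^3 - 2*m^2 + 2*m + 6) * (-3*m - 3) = 6*m^5 - 18*m^4 - 18*m^3 - 24*m - 18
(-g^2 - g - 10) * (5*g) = -5*g^3 - 5*g^2 - 50*g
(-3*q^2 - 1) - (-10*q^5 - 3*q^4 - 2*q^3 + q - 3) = 10*q^5 + 3*q^4 + 2*q^3 - 3*q^2 - q + 2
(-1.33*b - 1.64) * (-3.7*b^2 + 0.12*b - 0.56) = 4.921*b^3 + 5.9084*b^2 + 0.548*b + 0.9184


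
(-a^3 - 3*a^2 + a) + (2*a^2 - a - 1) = -a^3 - a^2 - 1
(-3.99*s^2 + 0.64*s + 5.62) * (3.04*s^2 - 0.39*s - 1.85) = -12.1296*s^4 + 3.5017*s^3 + 24.2167*s^2 - 3.3758*s - 10.397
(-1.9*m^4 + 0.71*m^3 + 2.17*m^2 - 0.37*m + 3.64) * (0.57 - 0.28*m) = 0.532*m^5 - 1.2818*m^4 - 0.2029*m^3 + 1.3405*m^2 - 1.2301*m + 2.0748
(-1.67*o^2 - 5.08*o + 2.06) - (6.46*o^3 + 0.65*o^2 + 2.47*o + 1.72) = -6.46*o^3 - 2.32*o^2 - 7.55*o + 0.34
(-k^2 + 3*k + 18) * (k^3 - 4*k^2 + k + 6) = -k^5 + 7*k^4 + 5*k^3 - 75*k^2 + 36*k + 108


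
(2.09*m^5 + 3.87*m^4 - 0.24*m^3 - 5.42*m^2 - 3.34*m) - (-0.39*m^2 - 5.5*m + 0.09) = 2.09*m^5 + 3.87*m^4 - 0.24*m^3 - 5.03*m^2 + 2.16*m - 0.09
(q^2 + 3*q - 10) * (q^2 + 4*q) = q^4 + 7*q^3 + 2*q^2 - 40*q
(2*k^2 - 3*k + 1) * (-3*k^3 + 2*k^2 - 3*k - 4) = -6*k^5 + 13*k^4 - 15*k^3 + 3*k^2 + 9*k - 4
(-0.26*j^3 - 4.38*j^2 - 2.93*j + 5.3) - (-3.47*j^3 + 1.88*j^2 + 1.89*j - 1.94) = 3.21*j^3 - 6.26*j^2 - 4.82*j + 7.24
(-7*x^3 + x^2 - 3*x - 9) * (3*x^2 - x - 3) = -21*x^5 + 10*x^4 + 11*x^3 - 27*x^2 + 18*x + 27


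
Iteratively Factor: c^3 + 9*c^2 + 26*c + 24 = (c + 4)*(c^2 + 5*c + 6) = (c + 3)*(c + 4)*(c + 2)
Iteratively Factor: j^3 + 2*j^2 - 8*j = (j - 2)*(j^2 + 4*j) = (j - 2)*(j + 4)*(j)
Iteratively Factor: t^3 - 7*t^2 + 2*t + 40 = (t + 2)*(t^2 - 9*t + 20) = (t - 4)*(t + 2)*(t - 5)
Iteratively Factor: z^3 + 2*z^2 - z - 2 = (z + 2)*(z^2 - 1) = (z + 1)*(z + 2)*(z - 1)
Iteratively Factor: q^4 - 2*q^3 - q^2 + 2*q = (q + 1)*(q^3 - 3*q^2 + 2*q) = (q - 2)*(q + 1)*(q^2 - q) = (q - 2)*(q - 1)*(q + 1)*(q)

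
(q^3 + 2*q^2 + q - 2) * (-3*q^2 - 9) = -3*q^5 - 6*q^4 - 12*q^3 - 12*q^2 - 9*q + 18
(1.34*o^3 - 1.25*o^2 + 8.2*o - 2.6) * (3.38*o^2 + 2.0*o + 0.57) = 4.5292*o^5 - 1.545*o^4 + 25.9798*o^3 + 6.8995*o^2 - 0.526000000000001*o - 1.482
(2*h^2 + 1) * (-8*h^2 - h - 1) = -16*h^4 - 2*h^3 - 10*h^2 - h - 1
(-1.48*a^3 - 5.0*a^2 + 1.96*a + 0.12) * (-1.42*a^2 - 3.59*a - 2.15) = 2.1016*a^5 + 12.4132*a^4 + 18.3488*a^3 + 3.5432*a^2 - 4.6448*a - 0.258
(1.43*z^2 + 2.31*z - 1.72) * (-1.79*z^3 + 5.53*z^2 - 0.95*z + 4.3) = -2.5597*z^5 + 3.773*z^4 + 14.4946*z^3 - 5.5571*z^2 + 11.567*z - 7.396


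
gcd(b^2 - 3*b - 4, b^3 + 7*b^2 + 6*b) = b + 1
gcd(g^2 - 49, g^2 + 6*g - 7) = g + 7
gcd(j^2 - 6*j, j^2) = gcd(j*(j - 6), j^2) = j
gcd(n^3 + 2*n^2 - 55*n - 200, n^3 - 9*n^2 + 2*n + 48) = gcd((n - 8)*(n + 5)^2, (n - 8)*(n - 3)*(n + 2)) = n - 8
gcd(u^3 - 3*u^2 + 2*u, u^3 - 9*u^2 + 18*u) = u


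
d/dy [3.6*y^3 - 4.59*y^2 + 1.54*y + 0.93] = 10.8*y^2 - 9.18*y + 1.54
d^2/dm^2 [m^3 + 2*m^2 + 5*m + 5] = 6*m + 4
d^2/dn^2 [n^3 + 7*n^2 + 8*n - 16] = 6*n + 14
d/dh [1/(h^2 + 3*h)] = (-2*h - 3)/(h^2*(h + 3)^2)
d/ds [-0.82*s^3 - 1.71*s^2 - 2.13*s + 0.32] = -2.46*s^2 - 3.42*s - 2.13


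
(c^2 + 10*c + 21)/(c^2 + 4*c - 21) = (c + 3)/(c - 3)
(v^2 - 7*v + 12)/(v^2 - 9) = (v - 4)/(v + 3)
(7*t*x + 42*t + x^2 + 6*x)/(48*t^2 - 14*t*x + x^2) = (7*t*x + 42*t + x^2 + 6*x)/(48*t^2 - 14*t*x + x^2)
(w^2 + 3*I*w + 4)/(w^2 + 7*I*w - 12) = (w - I)/(w + 3*I)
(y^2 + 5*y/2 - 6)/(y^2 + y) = (y^2 + 5*y/2 - 6)/(y*(y + 1))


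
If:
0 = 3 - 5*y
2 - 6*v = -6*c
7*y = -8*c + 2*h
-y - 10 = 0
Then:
No Solution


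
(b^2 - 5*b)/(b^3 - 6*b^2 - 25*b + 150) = b/(b^2 - b - 30)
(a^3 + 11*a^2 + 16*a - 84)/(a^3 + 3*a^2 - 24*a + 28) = (a + 6)/(a - 2)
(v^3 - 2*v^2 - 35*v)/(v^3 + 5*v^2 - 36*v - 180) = v*(v - 7)/(v^2 - 36)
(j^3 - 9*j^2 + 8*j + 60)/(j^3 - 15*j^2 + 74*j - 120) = (j + 2)/(j - 4)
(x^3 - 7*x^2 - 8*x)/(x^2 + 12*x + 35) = x*(x^2 - 7*x - 8)/(x^2 + 12*x + 35)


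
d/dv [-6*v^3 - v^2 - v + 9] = -18*v^2 - 2*v - 1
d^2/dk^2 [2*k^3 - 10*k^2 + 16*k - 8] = 12*k - 20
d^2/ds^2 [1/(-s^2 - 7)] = 2*(7 - 3*s^2)/(s^2 + 7)^3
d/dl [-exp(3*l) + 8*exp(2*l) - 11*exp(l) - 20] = (-3*exp(2*l) + 16*exp(l) - 11)*exp(l)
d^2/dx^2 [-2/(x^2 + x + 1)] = 4*(x^2 + x - (2*x + 1)^2 + 1)/(x^2 + x + 1)^3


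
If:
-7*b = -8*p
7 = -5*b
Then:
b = -7/5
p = -49/40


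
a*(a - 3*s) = a^2 - 3*a*s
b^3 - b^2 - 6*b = b*(b - 3)*(b + 2)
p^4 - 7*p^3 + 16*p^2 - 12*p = p*(p - 3)*(p - 2)^2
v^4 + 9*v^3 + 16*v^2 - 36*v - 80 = (v - 2)*(v + 2)*(v + 4)*(v + 5)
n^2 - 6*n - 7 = (n - 7)*(n + 1)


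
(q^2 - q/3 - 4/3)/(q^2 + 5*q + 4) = (q - 4/3)/(q + 4)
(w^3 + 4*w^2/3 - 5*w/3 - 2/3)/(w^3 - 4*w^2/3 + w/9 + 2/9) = 3*(w + 2)/(3*w - 2)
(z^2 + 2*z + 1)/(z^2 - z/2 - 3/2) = 2*(z + 1)/(2*z - 3)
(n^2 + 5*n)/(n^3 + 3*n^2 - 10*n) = 1/(n - 2)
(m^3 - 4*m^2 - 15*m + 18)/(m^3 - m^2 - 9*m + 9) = (m - 6)/(m - 3)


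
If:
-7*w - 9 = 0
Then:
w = -9/7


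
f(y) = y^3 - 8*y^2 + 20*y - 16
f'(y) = 3*y^2 - 16*y + 20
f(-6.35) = -721.63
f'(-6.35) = 242.57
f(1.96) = -0.00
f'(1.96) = 0.16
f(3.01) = -1.01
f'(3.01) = -0.98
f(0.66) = -6.00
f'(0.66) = 10.75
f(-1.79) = -83.17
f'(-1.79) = 58.25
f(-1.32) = -58.64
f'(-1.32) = 46.35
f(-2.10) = -102.54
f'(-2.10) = 66.83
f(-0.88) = -40.48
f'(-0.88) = 36.40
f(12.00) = 800.00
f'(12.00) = 260.00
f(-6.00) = -640.00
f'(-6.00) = 224.00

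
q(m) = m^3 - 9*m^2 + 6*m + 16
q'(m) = 3*m^2 - 18*m + 6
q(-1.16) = -4.63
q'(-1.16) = 30.92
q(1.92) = 1.42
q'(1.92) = -17.50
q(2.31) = -5.84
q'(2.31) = -19.57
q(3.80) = -36.29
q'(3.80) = -19.08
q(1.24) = 11.51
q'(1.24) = -11.71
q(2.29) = -5.45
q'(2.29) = -19.49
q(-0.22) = 14.23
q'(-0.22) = 10.11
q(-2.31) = -58.21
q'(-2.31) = 63.59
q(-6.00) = -560.00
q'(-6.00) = 222.00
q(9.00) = 70.00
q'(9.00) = 87.00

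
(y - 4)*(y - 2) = y^2 - 6*y + 8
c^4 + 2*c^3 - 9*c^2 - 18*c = c*(c - 3)*(c + 2)*(c + 3)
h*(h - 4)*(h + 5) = h^3 + h^2 - 20*h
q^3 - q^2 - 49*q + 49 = (q - 7)*(q - 1)*(q + 7)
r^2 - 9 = (r - 3)*(r + 3)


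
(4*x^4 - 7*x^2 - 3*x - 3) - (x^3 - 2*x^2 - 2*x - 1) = 4*x^4 - x^3 - 5*x^2 - x - 2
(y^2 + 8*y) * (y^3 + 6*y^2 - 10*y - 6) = y^5 + 14*y^4 + 38*y^3 - 86*y^2 - 48*y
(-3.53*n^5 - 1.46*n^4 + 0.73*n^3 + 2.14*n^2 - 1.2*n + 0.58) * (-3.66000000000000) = 12.9198*n^5 + 5.3436*n^4 - 2.6718*n^3 - 7.8324*n^2 + 4.392*n - 2.1228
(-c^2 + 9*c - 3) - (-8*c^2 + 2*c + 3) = 7*c^2 + 7*c - 6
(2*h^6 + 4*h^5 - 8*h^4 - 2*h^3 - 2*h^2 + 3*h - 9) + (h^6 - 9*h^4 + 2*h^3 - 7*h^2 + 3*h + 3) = 3*h^6 + 4*h^5 - 17*h^4 - 9*h^2 + 6*h - 6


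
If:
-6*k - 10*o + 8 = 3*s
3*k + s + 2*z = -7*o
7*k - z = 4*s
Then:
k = 91*z/125 + 224/125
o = -93*z/125 - 152/125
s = 128*z/125 + 392/125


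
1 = 1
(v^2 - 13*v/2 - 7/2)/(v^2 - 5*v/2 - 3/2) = (v - 7)/(v - 3)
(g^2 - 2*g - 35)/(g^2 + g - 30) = (g^2 - 2*g - 35)/(g^2 + g - 30)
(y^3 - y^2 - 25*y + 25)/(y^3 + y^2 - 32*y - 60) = (y^2 - 6*y + 5)/(y^2 - 4*y - 12)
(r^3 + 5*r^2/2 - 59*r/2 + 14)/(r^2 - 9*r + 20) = (2*r^2 + 13*r - 7)/(2*(r - 5))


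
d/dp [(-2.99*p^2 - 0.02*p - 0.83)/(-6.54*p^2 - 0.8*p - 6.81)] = (2.2612*p^2 + 29.8674*p - 0.5278)/(42.7716*p^4 + 10.464*p^3 + 89.7148*p^2 + 10.896*p + 46.3761)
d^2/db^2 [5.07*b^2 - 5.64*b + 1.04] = 10.1400000000000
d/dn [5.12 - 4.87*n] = -4.87000000000000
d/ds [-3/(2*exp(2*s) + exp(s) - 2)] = (12*exp(s) + 3)*exp(s)/(2*exp(2*s) + exp(s) - 2)^2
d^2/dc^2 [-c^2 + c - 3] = -2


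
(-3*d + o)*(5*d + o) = -15*d^2 + 2*d*o + o^2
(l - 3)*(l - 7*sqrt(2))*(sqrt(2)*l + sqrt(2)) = sqrt(2)*l^3 - 14*l^2 - 2*sqrt(2)*l^2 - 3*sqrt(2)*l + 28*l + 42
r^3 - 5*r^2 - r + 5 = (r - 5)*(r - 1)*(r + 1)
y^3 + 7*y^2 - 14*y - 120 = (y - 4)*(y + 5)*(y + 6)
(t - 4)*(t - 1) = t^2 - 5*t + 4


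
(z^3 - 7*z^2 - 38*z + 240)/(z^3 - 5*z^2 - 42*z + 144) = (z - 5)/(z - 3)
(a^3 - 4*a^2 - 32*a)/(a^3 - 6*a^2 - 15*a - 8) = a*(a + 4)/(a^2 + 2*a + 1)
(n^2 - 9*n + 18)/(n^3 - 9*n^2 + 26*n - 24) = (n - 6)/(n^2 - 6*n + 8)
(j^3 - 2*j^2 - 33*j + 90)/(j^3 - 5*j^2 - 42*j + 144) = (j - 5)/(j - 8)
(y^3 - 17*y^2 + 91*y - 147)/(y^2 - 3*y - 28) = (y^2 - 10*y + 21)/(y + 4)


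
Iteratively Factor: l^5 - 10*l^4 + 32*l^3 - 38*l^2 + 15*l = (l - 5)*(l^4 - 5*l^3 + 7*l^2 - 3*l) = (l - 5)*(l - 1)*(l^3 - 4*l^2 + 3*l) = (l - 5)*(l - 1)^2*(l^2 - 3*l) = (l - 5)*(l - 3)*(l - 1)^2*(l)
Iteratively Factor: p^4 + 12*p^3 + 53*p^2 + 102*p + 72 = (p + 4)*(p^3 + 8*p^2 + 21*p + 18) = (p + 3)*(p + 4)*(p^2 + 5*p + 6) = (p + 3)^2*(p + 4)*(p + 2)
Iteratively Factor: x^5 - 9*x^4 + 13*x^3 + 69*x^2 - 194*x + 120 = (x - 4)*(x^4 - 5*x^3 - 7*x^2 + 41*x - 30) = (x - 4)*(x - 2)*(x^3 - 3*x^2 - 13*x + 15) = (x - 4)*(x - 2)*(x + 3)*(x^2 - 6*x + 5) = (x - 4)*(x - 2)*(x - 1)*(x + 3)*(x - 5)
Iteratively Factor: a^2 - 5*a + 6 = (a - 2)*(a - 3)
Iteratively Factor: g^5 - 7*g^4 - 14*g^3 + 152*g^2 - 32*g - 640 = (g + 4)*(g^4 - 11*g^3 + 30*g^2 + 32*g - 160) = (g - 4)*(g + 4)*(g^3 - 7*g^2 + 2*g + 40) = (g - 4)*(g + 2)*(g + 4)*(g^2 - 9*g + 20) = (g - 4)^2*(g + 2)*(g + 4)*(g - 5)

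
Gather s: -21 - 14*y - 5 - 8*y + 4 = -22*y - 22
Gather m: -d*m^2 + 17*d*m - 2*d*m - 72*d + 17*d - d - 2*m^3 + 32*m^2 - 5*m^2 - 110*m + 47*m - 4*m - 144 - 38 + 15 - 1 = -56*d - 2*m^3 + m^2*(27 - d) + m*(15*d - 67) - 168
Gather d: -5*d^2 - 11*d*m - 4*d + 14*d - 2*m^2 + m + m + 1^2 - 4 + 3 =-5*d^2 + d*(10 - 11*m) - 2*m^2 + 2*m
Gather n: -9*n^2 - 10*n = -9*n^2 - 10*n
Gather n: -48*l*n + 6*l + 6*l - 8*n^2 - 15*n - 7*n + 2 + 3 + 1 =12*l - 8*n^2 + n*(-48*l - 22) + 6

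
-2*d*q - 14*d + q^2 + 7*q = (-2*d + q)*(q + 7)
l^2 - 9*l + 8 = (l - 8)*(l - 1)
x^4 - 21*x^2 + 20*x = x*(x - 4)*(x - 1)*(x + 5)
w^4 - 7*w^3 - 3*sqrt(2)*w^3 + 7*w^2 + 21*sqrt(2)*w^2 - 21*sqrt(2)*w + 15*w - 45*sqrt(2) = (w - 5)*(w - 3)*(w + 1)*(w - 3*sqrt(2))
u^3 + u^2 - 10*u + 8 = (u - 2)*(u - 1)*(u + 4)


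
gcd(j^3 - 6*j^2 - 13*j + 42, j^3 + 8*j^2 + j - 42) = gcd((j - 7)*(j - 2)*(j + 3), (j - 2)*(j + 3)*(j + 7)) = j^2 + j - 6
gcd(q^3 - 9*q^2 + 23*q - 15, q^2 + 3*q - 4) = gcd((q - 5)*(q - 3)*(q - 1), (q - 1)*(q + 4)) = q - 1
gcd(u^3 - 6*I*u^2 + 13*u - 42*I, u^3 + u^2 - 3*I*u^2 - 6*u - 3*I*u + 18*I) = 1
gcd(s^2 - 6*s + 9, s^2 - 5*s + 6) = s - 3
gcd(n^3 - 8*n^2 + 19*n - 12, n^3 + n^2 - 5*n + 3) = n - 1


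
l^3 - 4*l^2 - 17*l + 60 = (l - 5)*(l - 3)*(l + 4)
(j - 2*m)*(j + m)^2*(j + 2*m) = j^4 + 2*j^3*m - 3*j^2*m^2 - 8*j*m^3 - 4*m^4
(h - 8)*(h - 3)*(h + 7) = h^3 - 4*h^2 - 53*h + 168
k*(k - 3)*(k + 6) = k^3 + 3*k^2 - 18*k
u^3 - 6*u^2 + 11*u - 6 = (u - 3)*(u - 2)*(u - 1)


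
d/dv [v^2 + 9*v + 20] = 2*v + 9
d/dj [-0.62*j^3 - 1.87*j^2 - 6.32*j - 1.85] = -1.86*j^2 - 3.74*j - 6.32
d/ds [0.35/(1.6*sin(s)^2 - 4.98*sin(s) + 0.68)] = (1.743 - 1.12*sin(s))*cos(s)/(1.6*sin(s)^2 - 4.98*sin(s) + 0.68)^2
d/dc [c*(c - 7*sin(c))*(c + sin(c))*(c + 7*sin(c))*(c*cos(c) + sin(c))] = -c^5*sin(c) - 2*c^4*sin(c)^2 + 6*c^4*cos(c) + c^4 + 147*c^3*sin(c)^3 + 6*c^3*sin(c)*cos(c) - 94*c^3*sin(c) + 196*c^2*sin(c)^4 - 294*c^2*sin(c)^2*cos(c) - 144*c^2*sin(c)^2 - 294*c*sin(c)^3*cos(c) - 98*c*sin(c)^3 - 49*sin(c)^4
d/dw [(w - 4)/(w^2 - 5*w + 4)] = -1/(w^2 - 2*w + 1)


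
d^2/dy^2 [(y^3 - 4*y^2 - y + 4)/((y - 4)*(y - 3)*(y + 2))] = 2*(y^3 + 15*y^2 + 3*y + 29)/(y^6 - 3*y^5 - 15*y^4 + 35*y^3 + 90*y^2 - 108*y - 216)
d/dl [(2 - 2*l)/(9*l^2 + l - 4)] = 2*(-9*l^2 - l + (l - 1)*(18*l + 1) + 4)/(9*l^2 + l - 4)^2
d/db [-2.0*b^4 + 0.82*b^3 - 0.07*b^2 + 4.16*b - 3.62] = -8.0*b^3 + 2.46*b^2 - 0.14*b + 4.16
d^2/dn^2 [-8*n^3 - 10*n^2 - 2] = -48*n - 20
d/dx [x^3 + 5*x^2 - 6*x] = 3*x^2 + 10*x - 6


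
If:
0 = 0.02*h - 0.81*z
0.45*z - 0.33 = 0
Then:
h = 29.70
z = 0.73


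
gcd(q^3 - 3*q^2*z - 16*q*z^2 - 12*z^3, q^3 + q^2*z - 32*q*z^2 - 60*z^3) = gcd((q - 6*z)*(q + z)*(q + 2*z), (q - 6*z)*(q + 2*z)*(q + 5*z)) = -q^2 + 4*q*z + 12*z^2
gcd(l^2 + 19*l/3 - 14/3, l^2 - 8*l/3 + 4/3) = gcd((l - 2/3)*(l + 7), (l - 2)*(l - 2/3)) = l - 2/3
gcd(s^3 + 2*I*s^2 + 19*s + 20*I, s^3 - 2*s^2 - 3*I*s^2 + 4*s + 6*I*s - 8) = s^2 - 3*I*s + 4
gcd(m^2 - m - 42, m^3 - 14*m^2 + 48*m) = 1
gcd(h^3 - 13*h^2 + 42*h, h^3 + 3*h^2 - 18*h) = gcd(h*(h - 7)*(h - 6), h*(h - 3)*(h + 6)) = h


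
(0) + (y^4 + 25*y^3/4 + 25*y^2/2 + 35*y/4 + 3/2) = y^4 + 25*y^3/4 + 25*y^2/2 + 35*y/4 + 3/2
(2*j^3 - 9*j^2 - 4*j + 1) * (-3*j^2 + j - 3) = -6*j^5 + 29*j^4 - 3*j^3 + 20*j^2 + 13*j - 3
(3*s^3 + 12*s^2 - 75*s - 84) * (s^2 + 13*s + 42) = 3*s^5 + 51*s^4 + 207*s^3 - 555*s^2 - 4242*s - 3528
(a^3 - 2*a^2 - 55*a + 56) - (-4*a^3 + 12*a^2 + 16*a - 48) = 5*a^3 - 14*a^2 - 71*a + 104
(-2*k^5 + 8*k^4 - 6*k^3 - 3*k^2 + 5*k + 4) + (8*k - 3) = -2*k^5 + 8*k^4 - 6*k^3 - 3*k^2 + 13*k + 1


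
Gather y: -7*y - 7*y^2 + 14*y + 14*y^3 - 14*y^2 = 14*y^3 - 21*y^2 + 7*y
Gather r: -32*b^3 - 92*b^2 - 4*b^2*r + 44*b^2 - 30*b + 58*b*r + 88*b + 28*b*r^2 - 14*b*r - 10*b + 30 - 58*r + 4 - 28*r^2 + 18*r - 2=-32*b^3 - 48*b^2 + 48*b + r^2*(28*b - 28) + r*(-4*b^2 + 44*b - 40) + 32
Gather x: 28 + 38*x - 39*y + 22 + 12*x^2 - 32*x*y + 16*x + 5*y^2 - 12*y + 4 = 12*x^2 + x*(54 - 32*y) + 5*y^2 - 51*y + 54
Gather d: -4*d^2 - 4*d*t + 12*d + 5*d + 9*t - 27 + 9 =-4*d^2 + d*(17 - 4*t) + 9*t - 18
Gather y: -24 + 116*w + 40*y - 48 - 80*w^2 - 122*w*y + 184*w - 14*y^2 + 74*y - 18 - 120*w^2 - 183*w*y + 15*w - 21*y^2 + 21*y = -200*w^2 + 315*w - 35*y^2 + y*(135 - 305*w) - 90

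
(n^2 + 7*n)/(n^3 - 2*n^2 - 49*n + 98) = n/(n^2 - 9*n + 14)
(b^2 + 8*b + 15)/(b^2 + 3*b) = (b + 5)/b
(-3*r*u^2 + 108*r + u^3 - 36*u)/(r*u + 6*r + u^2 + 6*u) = (-3*r*u + 18*r + u^2 - 6*u)/(r + u)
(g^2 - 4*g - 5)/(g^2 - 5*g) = (g + 1)/g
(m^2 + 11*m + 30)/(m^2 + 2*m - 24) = (m + 5)/(m - 4)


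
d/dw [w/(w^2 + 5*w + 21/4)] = 4*(21 - 4*w^2)/(16*w^4 + 160*w^3 + 568*w^2 + 840*w + 441)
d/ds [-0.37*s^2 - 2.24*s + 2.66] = -0.74*s - 2.24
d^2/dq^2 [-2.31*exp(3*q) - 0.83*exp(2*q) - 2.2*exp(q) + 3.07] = (-20.79*exp(2*q) - 3.32*exp(q) - 2.2)*exp(q)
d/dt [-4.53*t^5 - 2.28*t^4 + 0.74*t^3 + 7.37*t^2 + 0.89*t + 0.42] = -22.65*t^4 - 9.12*t^3 + 2.22*t^2 + 14.74*t + 0.89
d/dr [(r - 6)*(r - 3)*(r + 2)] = r*(3*r - 14)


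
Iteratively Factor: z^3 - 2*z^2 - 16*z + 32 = (z - 4)*(z^2 + 2*z - 8) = (z - 4)*(z + 4)*(z - 2)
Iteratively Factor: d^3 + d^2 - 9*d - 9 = (d + 1)*(d^2 - 9) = (d + 1)*(d + 3)*(d - 3)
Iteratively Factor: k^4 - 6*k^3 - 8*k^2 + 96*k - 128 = (k - 2)*(k^3 - 4*k^2 - 16*k + 64) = (k - 4)*(k - 2)*(k^2 - 16) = (k - 4)*(k - 2)*(k + 4)*(k - 4)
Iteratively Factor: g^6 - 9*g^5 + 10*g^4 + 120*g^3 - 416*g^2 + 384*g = (g - 4)*(g^5 - 5*g^4 - 10*g^3 + 80*g^2 - 96*g) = (g - 4)*(g - 3)*(g^4 - 2*g^3 - 16*g^2 + 32*g) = (g - 4)*(g - 3)*(g - 2)*(g^3 - 16*g) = (g - 4)^2*(g - 3)*(g - 2)*(g^2 + 4*g) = g*(g - 4)^2*(g - 3)*(g - 2)*(g + 4)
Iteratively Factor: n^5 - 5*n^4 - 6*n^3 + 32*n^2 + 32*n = (n - 4)*(n^4 - n^3 - 10*n^2 - 8*n) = (n - 4)*(n + 1)*(n^3 - 2*n^2 - 8*n) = (n - 4)^2*(n + 1)*(n^2 + 2*n) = (n - 4)^2*(n + 1)*(n + 2)*(n)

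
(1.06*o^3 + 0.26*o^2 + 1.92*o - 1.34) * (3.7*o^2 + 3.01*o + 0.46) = 3.922*o^5 + 4.1526*o^4 + 8.3742*o^3 + 0.940799999999999*o^2 - 3.1502*o - 0.6164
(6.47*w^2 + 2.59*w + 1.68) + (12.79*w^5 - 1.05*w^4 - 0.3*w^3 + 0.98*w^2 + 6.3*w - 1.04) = 12.79*w^5 - 1.05*w^4 - 0.3*w^3 + 7.45*w^2 + 8.89*w + 0.64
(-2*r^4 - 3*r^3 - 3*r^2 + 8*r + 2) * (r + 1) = -2*r^5 - 5*r^4 - 6*r^3 + 5*r^2 + 10*r + 2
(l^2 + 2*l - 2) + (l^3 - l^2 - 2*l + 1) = l^3 - 1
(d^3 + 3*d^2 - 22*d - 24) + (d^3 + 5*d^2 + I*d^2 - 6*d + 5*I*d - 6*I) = 2*d^3 + 8*d^2 + I*d^2 - 28*d + 5*I*d - 24 - 6*I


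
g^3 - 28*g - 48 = (g - 6)*(g + 2)*(g + 4)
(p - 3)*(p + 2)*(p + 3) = p^3 + 2*p^2 - 9*p - 18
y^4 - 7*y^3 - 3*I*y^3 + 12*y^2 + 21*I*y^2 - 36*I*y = y*(y - 4)*(y - 3)*(y - 3*I)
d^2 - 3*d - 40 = (d - 8)*(d + 5)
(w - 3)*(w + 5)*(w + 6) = w^3 + 8*w^2 - 3*w - 90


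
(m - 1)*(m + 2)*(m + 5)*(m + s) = m^4 + m^3*s + 6*m^3 + 6*m^2*s + 3*m^2 + 3*m*s - 10*m - 10*s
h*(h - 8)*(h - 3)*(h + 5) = h^4 - 6*h^3 - 31*h^2 + 120*h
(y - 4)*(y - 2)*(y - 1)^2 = y^4 - 8*y^3 + 21*y^2 - 22*y + 8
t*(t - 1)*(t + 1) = t^3 - t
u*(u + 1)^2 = u^3 + 2*u^2 + u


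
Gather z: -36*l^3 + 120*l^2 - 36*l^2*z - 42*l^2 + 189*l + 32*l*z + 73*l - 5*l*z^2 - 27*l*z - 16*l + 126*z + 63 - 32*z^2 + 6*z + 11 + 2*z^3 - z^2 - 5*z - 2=-36*l^3 + 78*l^2 + 246*l + 2*z^3 + z^2*(-5*l - 33) + z*(-36*l^2 + 5*l + 127) + 72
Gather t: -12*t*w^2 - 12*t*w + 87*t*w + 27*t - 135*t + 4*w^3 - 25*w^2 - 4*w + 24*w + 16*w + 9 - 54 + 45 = t*(-12*w^2 + 75*w - 108) + 4*w^3 - 25*w^2 + 36*w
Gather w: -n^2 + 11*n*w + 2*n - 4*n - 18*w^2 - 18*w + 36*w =-n^2 - 2*n - 18*w^2 + w*(11*n + 18)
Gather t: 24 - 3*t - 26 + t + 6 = 4 - 2*t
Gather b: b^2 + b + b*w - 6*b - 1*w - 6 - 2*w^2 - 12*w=b^2 + b*(w - 5) - 2*w^2 - 13*w - 6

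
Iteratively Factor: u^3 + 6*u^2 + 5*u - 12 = (u + 4)*(u^2 + 2*u - 3) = (u + 3)*(u + 4)*(u - 1)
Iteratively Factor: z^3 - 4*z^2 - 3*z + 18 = (z - 3)*(z^2 - z - 6) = (z - 3)*(z + 2)*(z - 3)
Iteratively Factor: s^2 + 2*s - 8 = (s + 4)*(s - 2)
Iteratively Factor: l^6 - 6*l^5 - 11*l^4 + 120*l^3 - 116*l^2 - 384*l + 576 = (l - 4)*(l^5 - 2*l^4 - 19*l^3 + 44*l^2 + 60*l - 144) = (l - 4)*(l - 3)*(l^4 + l^3 - 16*l^2 - 4*l + 48) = (l - 4)*(l - 3)*(l + 2)*(l^3 - l^2 - 14*l + 24) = (l - 4)*(l - 3)*(l - 2)*(l + 2)*(l^2 + l - 12) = (l - 4)*(l - 3)*(l - 2)*(l + 2)*(l + 4)*(l - 3)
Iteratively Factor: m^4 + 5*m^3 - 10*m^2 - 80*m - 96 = (m + 4)*(m^3 + m^2 - 14*m - 24) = (m - 4)*(m + 4)*(m^2 + 5*m + 6) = (m - 4)*(m + 2)*(m + 4)*(m + 3)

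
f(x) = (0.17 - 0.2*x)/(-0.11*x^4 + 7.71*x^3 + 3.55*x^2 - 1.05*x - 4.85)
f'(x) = (0.17 - 0.2*x)*(0.44*x^3 - 23.13*x^2 - 7.1*x + 1.05)/(-0.11*x^4 + 7.71*x^3 + 3.55*x^2 - 1.05*x - 4.85)^2 - 0.2/(-0.11*x^4 + 7.71*x^3 + 3.55*x^2 - 1.05*x - 4.85)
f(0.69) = -0.02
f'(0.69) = -0.10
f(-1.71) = -0.02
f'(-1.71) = -0.02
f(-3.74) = -0.00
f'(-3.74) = -0.00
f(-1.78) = -0.01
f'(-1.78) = -0.02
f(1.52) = -0.00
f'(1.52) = 0.00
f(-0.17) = -0.04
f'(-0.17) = 0.06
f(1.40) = -0.01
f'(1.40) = 0.00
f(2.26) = -0.00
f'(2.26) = 0.00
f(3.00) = -0.00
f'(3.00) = 0.00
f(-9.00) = -0.00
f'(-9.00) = -0.00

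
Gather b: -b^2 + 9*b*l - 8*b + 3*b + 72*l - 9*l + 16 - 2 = -b^2 + b*(9*l - 5) + 63*l + 14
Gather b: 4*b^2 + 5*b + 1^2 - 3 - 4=4*b^2 + 5*b - 6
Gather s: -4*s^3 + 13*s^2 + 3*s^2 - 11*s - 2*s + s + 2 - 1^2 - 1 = -4*s^3 + 16*s^2 - 12*s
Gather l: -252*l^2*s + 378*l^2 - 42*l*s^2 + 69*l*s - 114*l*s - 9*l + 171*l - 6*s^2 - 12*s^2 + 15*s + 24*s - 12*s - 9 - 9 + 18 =l^2*(378 - 252*s) + l*(-42*s^2 - 45*s + 162) - 18*s^2 + 27*s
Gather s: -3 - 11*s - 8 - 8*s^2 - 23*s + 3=-8*s^2 - 34*s - 8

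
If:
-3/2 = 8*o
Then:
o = -3/16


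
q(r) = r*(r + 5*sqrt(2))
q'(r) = 2*r + 5*sqrt(2)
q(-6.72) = -2.36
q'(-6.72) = -6.37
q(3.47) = 36.58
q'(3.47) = 14.01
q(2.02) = 18.36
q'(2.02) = 11.11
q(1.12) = 9.17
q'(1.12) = 9.31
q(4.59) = 53.52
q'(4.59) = 16.25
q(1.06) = 8.62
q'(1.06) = 9.19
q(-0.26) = -1.77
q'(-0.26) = 6.55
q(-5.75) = -7.60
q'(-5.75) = -4.43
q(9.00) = 144.64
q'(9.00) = 25.07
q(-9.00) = 17.36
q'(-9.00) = -10.93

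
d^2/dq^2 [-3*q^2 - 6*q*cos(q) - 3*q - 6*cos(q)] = 6*q*cos(q) + 12*sin(q) + 6*cos(q) - 6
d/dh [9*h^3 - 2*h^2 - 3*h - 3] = 27*h^2 - 4*h - 3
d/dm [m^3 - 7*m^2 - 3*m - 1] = 3*m^2 - 14*m - 3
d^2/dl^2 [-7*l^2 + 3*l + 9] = -14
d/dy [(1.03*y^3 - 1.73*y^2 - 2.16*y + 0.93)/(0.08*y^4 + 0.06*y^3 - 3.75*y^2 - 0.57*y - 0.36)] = (-0.0824*y^6 + 0.2768*y^5 - 3.2403*y^4 - 1.2126*y^3 - 8.3937*y^2 + 8.2206*y + 1.3077)/(0.0064*y^8 + 0.0096*y^7 - 0.5964*y^6 - 0.5412*y^5 + 13.9365*y^4 + 4.2318*y^3 + 3.0249*y^2 + 0.4104*y + 0.1296)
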